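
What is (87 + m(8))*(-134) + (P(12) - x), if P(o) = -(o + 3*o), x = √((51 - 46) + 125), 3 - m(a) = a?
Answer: -11036 - √130 ≈ -11047.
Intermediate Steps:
m(a) = 3 - a
x = √130 (x = √(5 + 125) = √130 ≈ 11.402)
P(o) = -4*o
(87 + m(8))*(-134) + (P(12) - x) = (87 + (3 - 1*8))*(-134) + (-4*12 - √130) = (87 + (3 - 8))*(-134) + (-48 - √130) = (87 - 5)*(-134) + (-48 - √130) = 82*(-134) + (-48 - √130) = -10988 + (-48 - √130) = -11036 - √130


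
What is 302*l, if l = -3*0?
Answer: 0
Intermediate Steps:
l = 0
302*l = 302*0 = 0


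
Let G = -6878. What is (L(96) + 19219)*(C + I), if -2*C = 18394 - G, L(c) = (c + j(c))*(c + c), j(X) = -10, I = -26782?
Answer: -1408444558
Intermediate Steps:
L(c) = 2*c*(-10 + c) (L(c) = (c - 10)*(c + c) = (-10 + c)*(2*c) = 2*c*(-10 + c))
C = -12636 (C = -(18394 - 1*(-6878))/2 = -(18394 + 6878)/2 = -½*25272 = -12636)
(L(96) + 19219)*(C + I) = (2*96*(-10 + 96) + 19219)*(-12636 - 26782) = (2*96*86 + 19219)*(-39418) = (16512 + 19219)*(-39418) = 35731*(-39418) = -1408444558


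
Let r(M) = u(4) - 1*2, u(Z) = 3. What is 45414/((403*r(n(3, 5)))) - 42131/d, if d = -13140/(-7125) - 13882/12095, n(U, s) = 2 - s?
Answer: -1497901145513/24807874 ≈ -60380.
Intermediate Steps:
r(M) = 1 (r(M) = 3 - 1*2 = 3 - 2 = 1)
d = 800254/1149025 (d = -13140*(-1/7125) - 13882*1/12095 = 876/475 - 13882/12095 = 800254/1149025 ≈ 0.69646)
45414/((403*r(n(3, 5)))) - 42131/d = 45414/((403*1)) - 42131/800254/1149025 = 45414/403 - 42131*1149025/800254 = 45414*(1/403) - 48409572275/800254 = 45414/403 - 48409572275/800254 = -1497901145513/24807874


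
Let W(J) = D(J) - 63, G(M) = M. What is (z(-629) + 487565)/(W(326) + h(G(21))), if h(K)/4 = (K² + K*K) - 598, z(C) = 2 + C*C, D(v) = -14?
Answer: 883208/1059 ≈ 834.00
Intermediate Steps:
z(C) = 2 + C²
h(K) = -2392 + 8*K² (h(K) = 4*((K² + K*K) - 598) = 4*((K² + K²) - 598) = 4*(2*K² - 598) = 4*(-598 + 2*K²) = -2392 + 8*K²)
W(J) = -77 (W(J) = -14 - 63 = -77)
(z(-629) + 487565)/(W(326) + h(G(21))) = ((2 + (-629)²) + 487565)/(-77 + (-2392 + 8*21²)) = ((2 + 395641) + 487565)/(-77 + (-2392 + 8*441)) = (395643 + 487565)/(-77 + (-2392 + 3528)) = 883208/(-77 + 1136) = 883208/1059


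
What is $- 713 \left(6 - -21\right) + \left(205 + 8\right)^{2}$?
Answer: $26118$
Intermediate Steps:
$- 713 \left(6 - -21\right) + \left(205 + 8\right)^{2} = - 713 \left(6 + 21\right) + 213^{2} = \left(-713\right) 27 + 45369 = -19251 + 45369 = 26118$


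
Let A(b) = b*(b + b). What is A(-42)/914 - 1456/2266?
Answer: 1665916/517781 ≈ 3.2174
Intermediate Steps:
A(b) = 2*b² (A(b) = b*(2*b) = 2*b²)
A(-42)/914 - 1456/2266 = (2*(-42)²)/914 - 1456/2266 = (2*1764)*(1/914) - 1456*1/2266 = 3528*(1/914) - 728/1133 = 1764/457 - 728/1133 = 1665916/517781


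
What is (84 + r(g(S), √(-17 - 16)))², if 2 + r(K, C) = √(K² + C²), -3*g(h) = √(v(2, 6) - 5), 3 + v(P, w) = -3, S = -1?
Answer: 60208/9 + 328*I*√77/3 ≈ 6689.8 + 959.4*I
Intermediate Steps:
v(P, w) = -6 (v(P, w) = -3 - 3 = -6)
g(h) = -I*√11/3 (g(h) = -√(-6 - 5)/3 = -I*√11/3)
r(K, C) = -2 + √(C² + K²) (r(K, C) = -2 + √(K² + C²) = -2 + √(C² + K²))
(84 + r(g(S), √(-17 - 16)))² = (84 + (-2 + √((√(-17 - 16))² + (-I*√11/3)²)))² = (84 + (-2 + √((√(-33))² - 11/9)))² = (84 + (-2 + √((I*√33)² - 11/9)))² = (84 + (-2 + √(-33 - 11/9)))² = (84 + (-2 + √(-308/9)))² = (84 + (-2 + 2*I*√77/3))² = (82 + 2*I*√77/3)²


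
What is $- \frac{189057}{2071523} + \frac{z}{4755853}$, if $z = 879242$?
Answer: $\frac{922242724945}{9851858874119} \approx 0.093611$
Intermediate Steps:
$- \frac{189057}{2071523} + \frac{z}{4755853} = - \frac{189057}{2071523} + \frac{879242}{4755853} = \frac{922242724945}{9851858874119}$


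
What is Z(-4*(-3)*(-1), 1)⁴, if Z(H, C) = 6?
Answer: 1296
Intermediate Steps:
Z(-4*(-3)*(-1), 1)⁴ = 6⁴ = 1296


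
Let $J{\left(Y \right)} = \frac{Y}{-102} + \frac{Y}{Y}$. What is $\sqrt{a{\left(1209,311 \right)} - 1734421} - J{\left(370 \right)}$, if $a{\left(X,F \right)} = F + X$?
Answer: $\frac{134}{51} + i \sqrt{1732901} \approx 2.6275 + 1316.4 i$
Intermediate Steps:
$J{\left(Y \right)} = 1 - \frac{Y}{102}$ ($J{\left(Y \right)} = Y \left(- \frac{1}{102}\right) + 1 = - \frac{Y}{102} + 1 = 1 - \frac{Y}{102}$)
$\sqrt{a{\left(1209,311 \right)} - 1734421} - J{\left(370 \right)} = \sqrt{\left(311 + 1209\right) - 1734421} - \left(1 - \frac{185}{51}\right) = \sqrt{1520 - 1734421} - \left(1 - \frac{185}{51}\right) = \sqrt{-1732901} - - \frac{134}{51} = i \sqrt{1732901} + \frac{134}{51} = \frac{134}{51} + i \sqrt{1732901}$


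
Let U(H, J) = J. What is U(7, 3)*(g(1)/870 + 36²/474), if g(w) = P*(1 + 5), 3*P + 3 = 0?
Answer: 93723/11455 ≈ 8.1818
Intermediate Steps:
P = -1 (P = -1 + (⅓)*0 = -1 + 0 = -1)
g(w) = -6 (g(w) = -(1 + 5) = -1*6 = -6)
U(7, 3)*(g(1)/870 + 36²/474) = 3*(-6/870 + 36²/474) = 3*(-6*1/870 + 1296*(1/474)) = 3*(-1/145 + 216/79) = 3*(31241/11455) = 93723/11455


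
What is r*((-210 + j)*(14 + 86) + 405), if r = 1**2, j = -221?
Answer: -42695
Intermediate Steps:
r = 1
r*((-210 + j)*(14 + 86) + 405) = 1*((-210 - 221)*(14 + 86) + 405) = 1*(-431*100 + 405) = 1*(-43100 + 405) = 1*(-42695) = -42695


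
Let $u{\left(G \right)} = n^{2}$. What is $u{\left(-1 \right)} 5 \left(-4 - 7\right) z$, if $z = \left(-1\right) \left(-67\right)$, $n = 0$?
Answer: $0$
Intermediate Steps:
$z = 67$
$u{\left(G \right)} = 0$ ($u{\left(G \right)} = 0^{2} = 0$)
$u{\left(-1 \right)} 5 \left(-4 - 7\right) z = 0 \cdot 5 \left(-4 - 7\right) 67 = 0 \cdot 5 \left(-11\right) 67 = 0 \left(-55\right) 67 = 0 \cdot 67 = 0$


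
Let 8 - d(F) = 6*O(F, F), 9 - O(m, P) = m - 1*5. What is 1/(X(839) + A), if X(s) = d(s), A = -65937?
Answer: -1/60979 ≈ -1.6399e-5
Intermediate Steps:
O(m, P) = 14 - m (O(m, P) = 9 - (m - 1*5) = 9 - (m - 5) = 9 - (-5 + m) = 9 + (5 - m) = 14 - m)
d(F) = -76 + 6*F (d(F) = 8 - 6*(14 - F) = 8 - (84 - 6*F) = 8 + (-84 + 6*F) = -76 + 6*F)
X(s) = -76 + 6*s
1/(X(839) + A) = 1/((-76 + 6*839) - 65937) = 1/((-76 + 5034) - 65937) = 1/(4958 - 65937) = 1/(-60979) = -1/60979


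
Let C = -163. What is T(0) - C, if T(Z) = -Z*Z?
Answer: 163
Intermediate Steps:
T(Z) = -Z**2
T(0) - C = -1*0**2 - 1*(-163) = -1*0 + 163 = 0 + 163 = 163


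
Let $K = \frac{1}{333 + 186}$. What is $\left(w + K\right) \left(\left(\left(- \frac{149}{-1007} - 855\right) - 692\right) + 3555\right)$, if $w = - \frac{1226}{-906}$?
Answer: $\frac{71586057000}{26305861} \approx 2721.3$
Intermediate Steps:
$K = \frac{1}{519} \approx 0.0019268$
$w = \frac{613}{453}$ ($w = \left(-1226\right) \left(- \frac{1}{906}\right) = \frac{613}{453} \approx 1.3532$)
$\left(w + K\right) \left(\left(\left(- \frac{149}{-1007} - 855\right) - 692\right) + 3555\right) = \left(\frac{613}{453} + \frac{1}{519}\right) \left(\left(\left(- \frac{149}{-1007} - 855\right) - 692\right) + 3555\right) = \frac{35400 \left(\left(\left(\left(-149\right) \left(- \frac{1}{1007}\right) - 855\right) - 692\right) + 3555\right)}{26123} = \frac{35400 \left(\left(\left(\frac{149}{1007} - 855\right) - 692\right) + 3555\right)}{26123} = \frac{35400 \left(\left(- \frac{860836}{1007} - 692\right) + 3555\right)}{26123} = \frac{35400 \left(- \frac{1557680}{1007} + 3555\right)}{26123} = \frac{35400}{26123} \cdot \frac{2022205}{1007} = \frac{71586057000}{26305861}$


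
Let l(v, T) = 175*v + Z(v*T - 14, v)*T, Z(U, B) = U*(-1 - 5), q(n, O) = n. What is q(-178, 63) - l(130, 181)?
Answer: 25515448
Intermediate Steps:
Z(U, B) = -6*U (Z(U, B) = U*(-6) = -6*U)
l(v, T) = 175*v + T*(84 - 6*T*v) (l(v, T) = 175*v + (-6*(v*T - 14))*T = 175*v + (-6*(T*v - 14))*T = 175*v + (-6*(-14 + T*v))*T = 175*v + (84 - 6*T*v)*T = 175*v + T*(84 - 6*T*v))
q(-178, 63) - l(130, 181) = -178 - (175*130 + 6*181*(14 - 1*181*130)) = -178 - (22750 + 6*181*(14 - 23530)) = -178 - (22750 + 6*181*(-23516)) = -178 - (22750 - 25538376) = -178 - 1*(-25515626) = -178 + 25515626 = 25515448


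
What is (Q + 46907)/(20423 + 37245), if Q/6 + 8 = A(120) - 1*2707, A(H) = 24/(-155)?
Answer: 4745491/8938540 ≈ 0.53090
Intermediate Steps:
A(H) = -24/155 (A(H) = 24*(-1/155) = -24/155)
Q = -2525094/155 (Q = -48 + 6*(-24/155 - 1*2707) = -48 + 6*(-24/155 - 2707) = -48 + 6*(-419609/155) = -48 - 2517654/155 = -2525094/155 ≈ -16291.)
(Q + 46907)/(20423 + 37245) = (-2525094/155 + 46907)/(20423 + 37245) = (4745491/155)/57668 = (4745491/155)*(1/57668) = 4745491/8938540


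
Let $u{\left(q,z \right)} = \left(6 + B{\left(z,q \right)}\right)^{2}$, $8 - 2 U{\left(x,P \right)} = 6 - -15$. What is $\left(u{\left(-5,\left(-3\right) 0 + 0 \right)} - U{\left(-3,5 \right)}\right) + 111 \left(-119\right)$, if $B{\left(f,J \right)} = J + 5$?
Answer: $- \frac{26333}{2} \approx -13167.0$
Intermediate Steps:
$B{\left(f,J \right)} = 5 + J$
$U{\left(x,P \right)} = - \frac{13}{2}$ ($U{\left(x,P \right)} = 4 - \frac{6 - -15}{2} = 4 - \frac{6 + 15}{2} = 4 - \frac{21}{2} = - \frac{13}{2}$)
$u{\left(q,z \right)} = \left(11 + q\right)^{2}$ ($u{\left(q,z \right)} = \left(6 + \left(5 + q\right)\right)^{2} = \left(11 + q\right)^{2}$)
$\left(u{\left(-5,\left(-3\right) 0 + 0 \right)} - U{\left(-3,5 \right)}\right) + 111 \left(-119\right) = \left(\left(11 - 5\right)^{2} - - \frac{13}{2}\right) + 111 \left(-119\right) = \left(6^{2} + \frac{13}{2}\right) - 13209 = \left(36 + \frac{13}{2}\right) - 13209 = \frac{85}{2} - 13209 = - \frac{26333}{2}$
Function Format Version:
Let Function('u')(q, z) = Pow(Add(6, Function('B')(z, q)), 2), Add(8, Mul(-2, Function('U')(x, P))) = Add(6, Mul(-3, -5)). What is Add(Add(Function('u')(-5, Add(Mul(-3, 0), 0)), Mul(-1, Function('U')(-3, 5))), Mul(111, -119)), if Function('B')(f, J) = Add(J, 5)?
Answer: Rational(-26333, 2) ≈ -13167.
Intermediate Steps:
Function('B')(f, J) = Add(5, J)
Function('U')(x, P) = Rational(-13, 2) (Function('U')(x, P) = Add(4, Mul(Rational(-1, 2), Add(6, Mul(-3, -5)))) = Add(4, Mul(Rational(-1, 2), Add(6, 15))) = Add(4, Mul(Rational(-1, 2), 21)) = Add(4, Rational(-21, 2)) = Rational(-13, 2))
Function('u')(q, z) = Pow(Add(11, q), 2) (Function('u')(q, z) = Pow(Add(6, Add(5, q)), 2) = Pow(Add(11, q), 2))
Add(Add(Function('u')(-5, Add(Mul(-3, 0), 0)), Mul(-1, Function('U')(-3, 5))), Mul(111, -119)) = Add(Add(Pow(Add(11, -5), 2), Mul(-1, Rational(-13, 2))), Mul(111, -119)) = Add(Add(Pow(6, 2), Rational(13, 2)), -13209) = Add(Add(36, Rational(13, 2)), -13209) = Add(Rational(85, 2), -13209) = Rational(-26333, 2)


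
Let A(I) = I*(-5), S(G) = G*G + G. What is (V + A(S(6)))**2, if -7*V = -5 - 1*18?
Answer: 2093809/49 ≈ 42731.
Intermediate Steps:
S(G) = G + G**2 (S(G) = G**2 + G = G + G**2)
V = 23/7 (V = -(-5 - 1*18)/7 = -(-5 - 18)/7 = -1/7*(-23) = 23/7 ≈ 3.2857)
A(I) = -5*I
(V + A(S(6)))**2 = (23/7 - 30*(1 + 6))**2 = (23/7 - 30*7)**2 = (23/7 - 5*42)**2 = (23/7 - 210)**2 = (-1447/7)**2 = 2093809/49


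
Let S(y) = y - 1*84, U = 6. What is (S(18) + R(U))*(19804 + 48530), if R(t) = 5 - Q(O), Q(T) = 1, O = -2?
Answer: -4236708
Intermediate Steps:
R(t) = 4 (R(t) = 5 - 1*1 = 5 - 1 = 4)
S(y) = -84 + y (S(y) = y - 84 = -84 + y)
(S(18) + R(U))*(19804 + 48530) = ((-84 + 18) + 4)*(19804 + 48530) = (-66 + 4)*68334 = -62*68334 = -4236708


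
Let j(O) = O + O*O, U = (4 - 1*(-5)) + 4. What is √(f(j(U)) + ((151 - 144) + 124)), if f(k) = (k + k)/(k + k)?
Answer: 2*√33 ≈ 11.489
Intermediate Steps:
U = 13 (U = (4 + 5) + 4 = 9 + 4 = 13)
j(O) = O + O²
f(k) = 1 (f(k) = (2*k)/((2*k)) = (2*k)*(1/(2*k)) = 1)
√(f(j(U)) + ((151 - 144) + 124)) = √(1 + ((151 - 144) + 124)) = √(1 + (7 + 124)) = √(1 + 131) = √132 = 2*√33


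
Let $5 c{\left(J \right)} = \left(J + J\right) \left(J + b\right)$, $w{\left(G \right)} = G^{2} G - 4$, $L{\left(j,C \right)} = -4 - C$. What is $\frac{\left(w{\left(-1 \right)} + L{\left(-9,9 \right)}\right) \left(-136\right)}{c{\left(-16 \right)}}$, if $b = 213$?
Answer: $- \frac{765}{394} \approx -1.9416$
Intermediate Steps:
$w{\left(G \right)} = -4 + G^{3}$ ($w{\left(G \right)} = G^{3} - 4 = -4 + G^{3}$)
$c{\left(J \right)} = \frac{2 J \left(213 + J\right)}{5}$ ($c{\left(J \right)} = \frac{\left(J + J\right) \left(J + 213\right)}{5} = \frac{2 J \left(213 + J\right)}{5}$)
$\frac{\left(w{\left(-1 \right)} + L{\left(-9,9 \right)}\right) \left(-136\right)}{c{\left(-16 \right)}} = \frac{\left(\left(-4 + \left(-1\right)^{3}\right) - 13\right) \left(-136\right)}{\frac{2}{5} \left(-16\right) \left(213 - 16\right)} = \frac{\left(\left(-4 - 1\right) - 13\right) \left(-136\right)}{\frac{2}{5} \left(-16\right) 197} = \frac{\left(-5 - 13\right) \left(-136\right)}{- \frac{6304}{5}} = \left(-18\right) \left(-136\right) \left(- \frac{5}{6304}\right) = 2448 \left(- \frac{5}{6304}\right) = - \frac{765}{394}$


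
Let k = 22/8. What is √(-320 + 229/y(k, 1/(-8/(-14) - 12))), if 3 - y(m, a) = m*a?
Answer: 16*I*√1047370/1037 ≈ 15.79*I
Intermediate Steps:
k = 11/4 (k = 22*(⅛) = 11/4 ≈ 2.7500)
y(m, a) = 3 - a*m (y(m, a) = 3 - m*a = 3 - a*m)
√(-320 + 229/y(k, 1/(-8/(-14) - 12))) = √(-320 + 229/(3 - 1*11/4/(-8/(-14) - 12))) = √(-320 + 229/(3 - 1*11/4/(-8*(-1/14) - 12))) = √(-320 + 229/(3 - 1*11/4/(4/7 - 12))) = √(-320 + 229/(3 - 1*11/4/(-80/7))) = √(-320 + 229/(3 - 1*(-7/80)*11/4)) = √(-320 + 229/(3 + 77/320)) = √(-320 + 229/(1037/320)) = √(-320 + 229*(320/1037)) = √(-320 + 73280/1037) = √(-258560/1037) = 16*I*√1047370/1037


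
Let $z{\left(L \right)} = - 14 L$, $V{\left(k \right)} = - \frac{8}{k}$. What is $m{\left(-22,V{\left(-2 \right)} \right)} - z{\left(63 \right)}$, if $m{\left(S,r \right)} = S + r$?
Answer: $864$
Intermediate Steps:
$m{\left(-22,V{\left(-2 \right)} \right)} - z{\left(63 \right)} = \left(-22 - \frac{8}{-2}\right) - \left(-14\right) 63 = \left(-22 - -4\right) - -882 = \left(-22 + 4\right) + 882 = -18 + 882 = 864$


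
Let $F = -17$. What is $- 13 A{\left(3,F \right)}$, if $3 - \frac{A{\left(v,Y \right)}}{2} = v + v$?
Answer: $78$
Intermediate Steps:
$A{\left(v,Y \right)} = 6 - 4 v$ ($A{\left(v,Y \right)} = 6 - 2 \left(v + v\right) = 6 - 2 \cdot 2 v = 6 - 4 v$)
$- 13 A{\left(3,F \right)} = - 13 \left(6 - 12\right) = \left(-13\right) \left(-6\right) = 78$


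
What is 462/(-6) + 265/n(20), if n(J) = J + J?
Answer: -563/8 ≈ -70.375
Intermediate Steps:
n(J) = 2*J
462/(-6) + 265/n(20) = 462/(-6) + 265/((2*20)) = 462*(-⅙) + 265/40 = -77 + 265*(1/40) = -77 + 53/8 = -563/8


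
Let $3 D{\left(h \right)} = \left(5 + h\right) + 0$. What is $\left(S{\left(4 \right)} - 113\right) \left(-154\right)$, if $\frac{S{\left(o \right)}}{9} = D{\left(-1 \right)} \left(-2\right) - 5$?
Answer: $28028$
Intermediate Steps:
$D{\left(h \right)} = \frac{5}{3} + \frac{h}{3}$ ($D{\left(h \right)} = \frac{\left(5 + h\right) + 0}{3} = \frac{5 + h}{3} = \frac{5}{3} + \frac{h}{3}$)
$S{\left(o \right)} = -69$ ($S{\left(o \right)} = 9 \left(\left(\frac{5}{3} + \frac{1}{3} \left(-1\right)\right) \left(-2\right) - 5\right) = 9 \left(\left(\frac{5}{3} - \frac{1}{3}\right) \left(-2\right) - 5\right) = 9 \left(\frac{4}{3} \left(-2\right) - 5\right) = 9 \left(- \frac{8}{3} - 5\right) = 9 \left(- \frac{23}{3}\right) = -69$)
$\left(S{\left(4 \right)} - 113\right) \left(-154\right) = \left(-69 - 113\right) \left(-154\right) = \left(-182\right) \left(-154\right) = 28028$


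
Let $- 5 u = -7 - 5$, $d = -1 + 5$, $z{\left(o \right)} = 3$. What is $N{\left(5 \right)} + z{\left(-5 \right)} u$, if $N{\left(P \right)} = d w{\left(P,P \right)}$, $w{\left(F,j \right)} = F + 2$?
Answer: $\frac{176}{5} \approx 35.2$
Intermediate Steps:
$d = 4$
$w{\left(F,j \right)} = 2 + F$
$N{\left(P \right)} = 8 + 4 P$ ($N{\left(P \right)} = 4 \left(2 + P\right) = 8 + 4 P$)
$u = \frac{12}{5}$ ($u = - \frac{-7 - 5}{5} = \left(- \frac{1}{5}\right) \left(-12\right) = \frac{12}{5} \approx 2.4$)
$N{\left(5 \right)} + z{\left(-5 \right)} u = \left(8 + 4 \cdot 5\right) + 3 \cdot \frac{12}{5} = \left(8 + 20\right) + \frac{36}{5} = 28 + \frac{36}{5} = \frac{176}{5}$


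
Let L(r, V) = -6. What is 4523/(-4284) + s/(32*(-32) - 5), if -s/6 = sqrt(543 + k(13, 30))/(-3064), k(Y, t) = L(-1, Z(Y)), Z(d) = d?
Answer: -4523/4284 - sqrt(537)/525476 ≈ -1.0558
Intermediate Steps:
k(Y, t) = -6
s = 3*sqrt(537)/1532 (s = -6*sqrt(543 - 6)/(-3064) = -6*sqrt(537)*(-1)/3064 = -(-3)*sqrt(537)/1532 = 3*sqrt(537)/1532 ≈ 0.045378)
4523/(-4284) + s/(32*(-32) - 5) = 4523/(-4284) + (3*sqrt(537)/1532)/(32*(-32) - 5) = 4523*(-1/4284) + (3*sqrt(537)/1532)/(-1024 - 5) = -4523/4284 + (3*sqrt(537)/1532)/(-1029) = -4523/4284 + (3*sqrt(537)/1532)*(-1/1029) = -4523/4284 - sqrt(537)/525476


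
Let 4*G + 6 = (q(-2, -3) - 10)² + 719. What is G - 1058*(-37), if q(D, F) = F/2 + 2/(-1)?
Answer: 629917/16 ≈ 39370.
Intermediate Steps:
q(D, F) = -2 + F/2 (q(D, F) = F*(½) + 2*(-1) = F/2 - 2 = -2 + F/2)
G = 3581/16 (G = -3/2 + (((-2 + (½)*(-3)) - 10)² + 719)/4 = -3/2 + (((-2 - 3/2) - 10)² + 719)/4 = -3/2 + ((-7/2 - 10)² + 719)/4 = -3/2 + ((-27/2)² + 719)/4 = -3/2 + (729/4 + 719)/4 = -3/2 + (¼)*(3605/4) = -3/2 + 3605/16 = 3581/16 ≈ 223.81)
G - 1058*(-37) = 3581/16 - 1058*(-37) = 3581/16 + 39146 = 629917/16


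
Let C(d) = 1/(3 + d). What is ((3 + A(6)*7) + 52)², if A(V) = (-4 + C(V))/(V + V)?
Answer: 32433025/11664 ≈ 2780.6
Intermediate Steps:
A(V) = (-4 + 1/(3 + V))/(2*V) (A(V) = (-4 + 1/(3 + V))/(V + V) = (-4 + 1/(3 + V))/((2*V)) = (-4 + 1/(3 + V))*(1/(2*V)) = (-4 + 1/(3 + V))/(2*V))
((3 + A(6)*7) + 52)² = ((3 + ((½)*(-11 - 4*6)/(6*(3 + 6)))*7) + 52)² = ((3 + ((½)*(⅙)*(-11 - 24)/9)*7) + 52)² = ((3 + ((½)*(⅙)*(⅑)*(-35))*7) + 52)² = ((3 - 35/108*7) + 52)² = ((3 - 245/108) + 52)² = (79/108 + 52)² = (5695/108)² = 32433025/11664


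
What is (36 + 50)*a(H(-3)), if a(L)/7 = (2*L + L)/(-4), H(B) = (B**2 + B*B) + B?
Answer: -13545/2 ≈ -6772.5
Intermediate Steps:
H(B) = B + 2*B**2 (H(B) = (B**2 + B**2) + B = 2*B**2 + B = B + 2*B**2)
a(L) = -21*L/4 (a(L) = 7*((2*L + L)/(-4)) = 7*((3*L)*(-1/4)) = 7*(-3*L/4) = -21*L/4)
(36 + 50)*a(H(-3)) = (36 + 50)*(-(-63)*(1 + 2*(-3))/4) = 86*(-(-63)*(1 - 6)/4) = 86*(-(-63)*(-5)/4) = 86*(-21/4*15) = 86*(-315/4) = -13545/2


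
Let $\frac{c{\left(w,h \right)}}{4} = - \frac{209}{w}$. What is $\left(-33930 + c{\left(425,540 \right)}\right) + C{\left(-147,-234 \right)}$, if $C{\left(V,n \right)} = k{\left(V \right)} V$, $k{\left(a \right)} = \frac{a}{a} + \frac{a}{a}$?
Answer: $- \frac{14546036}{425} \approx -34226.0$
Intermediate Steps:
$k{\left(a \right)} = 2$ ($k{\left(a \right)} = 1 + 1 = 2$)
$C{\left(V,n \right)} = 2 V$
$c{\left(w,h \right)} = - \frac{836}{w}$ ($c{\left(w,h \right)} = 4 \left(- \frac{209}{w}\right) = - \frac{836}{w}$)
$\left(-33930 + c{\left(425,540 \right)}\right) + C{\left(-147,-234 \right)} = \left(-33930 - \frac{836}{425}\right) + 2 \left(-147\right) = \left(-33930 - \frac{836}{425}\right) - 294 = - \frac{14421086}{425} - 294 = - \frac{14546036}{425}$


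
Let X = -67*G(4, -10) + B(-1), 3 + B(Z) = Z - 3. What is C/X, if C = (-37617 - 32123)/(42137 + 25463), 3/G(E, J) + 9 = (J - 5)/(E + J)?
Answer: -3487/80860 ≈ -0.043124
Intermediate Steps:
G(E, J) = 3/(-9 + (-5 + J)/(E + J)) (G(E, J) = 3/(-9 + (J - 5)/(E + J)) = 3/(-9 + (-5 + J)/(E + J)))
C = -3487/3380 (C = -69740/67600 = -69740*1/67600 = -3487/3380 ≈ -1.0317)
B(Z) = -6 + Z (B(Z) = -3 + (Z - 3) = -3 + (-3 + Z) = -6 + Z)
X = 311/13 (X = -201*(-1*4 - 1*(-10))/(5 + 8*(-10) + 9*4) + (-6 - 1) = -201*(-4 + 10)/(5 - 80 + 36) - 7 = -201*6/(-39) - 7 = -201*(-1)*6/39 - 7 = -67*(-6/13) - 7 = 402/13 - 7 = 311/13 ≈ 23.923)
C/X = -3487/(3380*311/13) = -3487/3380*13/311 = -3487/80860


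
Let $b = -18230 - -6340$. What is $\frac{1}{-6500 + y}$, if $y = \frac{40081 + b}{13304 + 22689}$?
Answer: $- \frac{35993}{233926309} \approx -0.00015386$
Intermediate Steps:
$b = -11890$ ($b = -18230 + 6340 = -11890$)
$y = \frac{28191}{35993}$ ($y = \frac{40081 - 11890}{13304 + 22689} = \frac{28191}{35993} \approx 0.78324$)
$\frac{1}{-6500 + y} = \frac{1}{-6500 + \frac{28191}{35993}} = \frac{1}{- \frac{233926309}{35993}} = - \frac{35993}{233926309}$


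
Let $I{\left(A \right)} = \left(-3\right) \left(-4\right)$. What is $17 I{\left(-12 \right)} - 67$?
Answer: $137$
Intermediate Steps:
$I{\left(A \right)} = 12$
$17 I{\left(-12 \right)} - 67 = 17 \cdot 12 - 67 = 204 - 67 = 137$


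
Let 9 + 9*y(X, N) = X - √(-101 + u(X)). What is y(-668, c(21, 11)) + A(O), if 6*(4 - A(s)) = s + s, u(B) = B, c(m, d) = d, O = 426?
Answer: -1919/9 - I*√769/9 ≈ -213.22 - 3.0812*I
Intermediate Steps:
y(X, N) = -1 - √(-101 + X)/9 + X/9 (y(X, N) = -1 + (X - √(-101 + X))/9 = -1 + (-√(-101 + X)/9 + X/9) = -1 - √(-101 + X)/9 + X/9)
A(s) = 4 - s/3 (A(s) = 4 - (s + s)/6 = 4 - s/3)
y(-668, c(21, 11)) + A(O) = (-1 - √(-101 - 668)/9 + (⅑)*(-668)) + (4 - ⅓*426) = (-1 - I*√769/9 - 668/9) + (4 - 142) = (-1 - I*√769/9 - 668/9) - 138 = (-677/9 - I*√769/9) - 138 = -1919/9 - I*√769/9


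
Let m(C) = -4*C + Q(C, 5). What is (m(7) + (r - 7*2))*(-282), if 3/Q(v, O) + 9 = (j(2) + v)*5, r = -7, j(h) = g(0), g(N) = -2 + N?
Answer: 110121/8 ≈ 13765.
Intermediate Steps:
j(h) = -2 (j(h) = -2 + 0 = -2)
Q(v, O) = 3/(-19 + 5*v) (Q(v, O) = 3/(-9 + (-2 + v)*5) = 3/(-9 + (-10 + 5*v)) = 3/(-19 + 5*v))
m(C) = -4*C + 3/(-19 + 5*C)
(m(7) + (r - 7*2))*(-282) = ((3 - 4*7*(-19 + 5*7))/(-19 + 5*7) + (-7 - 7*2))*(-282) = ((3 - 4*7*(-19 + 35))/(-19 + 35) + (-7 - 14))*(-282) = ((3 - 4*7*16)/16 - 21)*(-282) = ((3 - 448)/16 - 21)*(-282) = ((1/16)*(-445) - 21)*(-282) = (-445/16 - 21)*(-282) = -781/16*(-282) = 110121/8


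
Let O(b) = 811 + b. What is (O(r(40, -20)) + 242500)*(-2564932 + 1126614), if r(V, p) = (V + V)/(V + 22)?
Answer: -10848773850558/31 ≈ -3.4996e+11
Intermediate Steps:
r(V, p) = 2*V/(22 + V) (r(V, p) = (2*V)/(22 + V) = 2*V/(22 + V))
(O(r(40, -20)) + 242500)*(-2564932 + 1126614) = ((811 + 2*40/(22 + 40)) + 242500)*(-2564932 + 1126614) = ((811 + 2*40/62) + 242500)*(-1438318) = ((811 + 2*40*(1/62)) + 242500)*(-1438318) = ((811 + 40/31) + 242500)*(-1438318) = (25181/31 + 242500)*(-1438318) = (7542681/31)*(-1438318) = -10848773850558/31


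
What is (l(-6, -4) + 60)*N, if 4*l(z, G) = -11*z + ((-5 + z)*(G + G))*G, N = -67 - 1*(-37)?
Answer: 345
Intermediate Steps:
N = -30 (N = -67 + 37 = -30)
l(z, G) = -11*z/4 + G²*(-5 + z)/2 (l(z, G) = (-11*z + ((-5 + z)*(G + G))*G)/4 = (-11*z + ((-5 + z)*(2*G))*G)/4 = (-11*z + (2*G*(-5 + z))*G)/4 = (-11*z + 2*G²*(-5 + z))/4 = -11*z/4 + G²*(-5 + z)/2)
(l(-6, -4) + 60)*N = ((-11/4*(-6) - 5/2*(-4)² + (½)*(-6)*(-4)²) + 60)*(-30) = ((33/2 - 5/2*16 + (½)*(-6)*16) + 60)*(-30) = ((33/2 - 40 - 48) + 60)*(-30) = (-143/2 + 60)*(-30) = -23/2*(-30) = 345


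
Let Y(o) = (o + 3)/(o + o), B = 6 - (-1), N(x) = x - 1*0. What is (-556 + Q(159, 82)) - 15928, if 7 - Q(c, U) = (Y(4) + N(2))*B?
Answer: -131977/8 ≈ -16497.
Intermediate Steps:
N(x) = x (N(x) = x + 0 = x)
B = 7 (B = 6 - 1*(-1) = 6 + 1 = 7)
Y(o) = (3 + o)/(2*o) (Y(o) = (3 + o)/((2*o)) = (3 + o)*(1/(2*o)) = (3 + o)/(2*o))
Q(c, U) = -105/8 (Q(c, U) = 7 - ((½)*(3 + 4)/4 + 2)*7 = 7 - ((½)*(¼)*7 + 2)*7 = 7 - (7/8 + 2)*7 = 7 - 23*7/8 = 7 - 1*161/8 = 7 - 161/8 = -105/8)
(-556 + Q(159, 82)) - 15928 = (-556 - 105/8) - 15928 = -4553/8 - 15928 = -131977/8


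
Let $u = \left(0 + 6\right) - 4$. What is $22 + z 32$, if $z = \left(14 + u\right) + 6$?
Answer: $726$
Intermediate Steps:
$u = 2$ ($u = 6 - 4 = 2$)
$z = 22$ ($z = \left(14 + 2\right) + 6 = 16 + 6 = 22$)
$22 + z 32 = 22 + 22 \cdot 32 = 22 + 704 = 726$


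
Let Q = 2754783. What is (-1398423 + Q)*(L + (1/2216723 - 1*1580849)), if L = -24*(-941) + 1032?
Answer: -52607782121659920/24907 ≈ -2.1122e+12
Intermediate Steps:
L = 23616 (L = 22584 + 1032 = 23616)
(-1398423 + Q)*(L + (1/2216723 - 1*1580849)) = (-1398423 + 2754783)*(23616 + (1/2216723 - 1*1580849)) = 1356360*(23616 + (1/2216723 - 1580849)) = 1356360*(23616 - 3504304337826/2216723) = 1356360*(-3451954207458/2216723) = -52607782121659920/24907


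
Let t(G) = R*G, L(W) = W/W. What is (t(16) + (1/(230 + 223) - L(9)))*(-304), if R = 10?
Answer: -21896512/453 ≈ -48337.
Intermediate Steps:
L(W) = 1
t(G) = 10*G
(t(16) + (1/(230 + 223) - L(9)))*(-304) = (10*16 + (1/(230 + 223) - 1*1))*(-304) = (160 + (1/453 - 1))*(-304) = (160 - 452/453)*(-304) = (72028/453)*(-304) = -21896512/453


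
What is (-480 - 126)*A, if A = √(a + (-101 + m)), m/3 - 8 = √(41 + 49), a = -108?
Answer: -606*I*√(185 - 9*√10) ≈ -7582.0*I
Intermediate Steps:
m = 24 + 9*√10 (m = 24 + 3*√(41 + 49) = 24 + 3*√90 = 24 + 3*(3*√10) = 24 + 9*√10 ≈ 52.461)
A = √(-185 + 9*√10) (A = √(-108 + (-101 + (24 + 9*√10))) = √(-108 + (-77 + 9*√10)) = √(-185 + 9*√10) ≈ 12.512*I)
(-480 - 126)*A = (-480 - 126)*√(-185 + 9*√10) = -606*√(-185 + 9*√10)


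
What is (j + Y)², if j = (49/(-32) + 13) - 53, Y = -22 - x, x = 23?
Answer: 7667361/1024 ≈ 7487.7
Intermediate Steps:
Y = -45 (Y = -22 - 1*23 = -22 - 23 = -45)
j = -1329/32 (j = (49*(-1/32) + 13) - 53 = (-49/32 + 13) - 53 = 367/32 - 53 = -1329/32 ≈ -41.531)
(j + Y)² = (-1329/32 - 45)² = (-2769/32)² = 7667361/1024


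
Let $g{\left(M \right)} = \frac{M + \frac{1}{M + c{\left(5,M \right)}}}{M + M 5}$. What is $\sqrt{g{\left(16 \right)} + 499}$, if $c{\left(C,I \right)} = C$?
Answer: $\frac{\sqrt{14088494}}{168} \approx 22.342$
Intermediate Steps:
$g{\left(M \right)} = \frac{M + \frac{1}{5 + M}}{6 M}$ ($g{\left(M \right)} = \frac{M + \frac{1}{M + 5}}{M + M 5} = \frac{M + \frac{1}{5 + M}}{M + 5 M} = \frac{M + \frac{1}{5 + M}}{6 M}$)
$\sqrt{g{\left(16 \right)} + 499} = \sqrt{\frac{1 + 16^{2} + 5 \cdot 16}{6 \cdot 16 \left(5 + 16\right)} + 499} = \sqrt{\frac{1}{6} \cdot \frac{1}{16} \cdot \frac{1}{21} \left(1 + 256 + 80\right) + 499} = \sqrt{\frac{1}{6} \cdot \frac{1}{16} \cdot \frac{1}{21} \cdot 337 + 499} = \sqrt{\frac{337}{2016} + 499} = \sqrt{\frac{1006321}{2016}} = \frac{\sqrt{14088494}}{168}$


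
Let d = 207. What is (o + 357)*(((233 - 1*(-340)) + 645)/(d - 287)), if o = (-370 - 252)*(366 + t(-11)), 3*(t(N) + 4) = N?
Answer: 135518537/40 ≈ 3.3880e+6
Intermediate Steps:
t(N) = -4 + N/3
o = -668650/3 (o = (-370 - 252)*(366 + (-4 + (⅓)*(-11))) = -622*(366 + (-4 - 11/3)) = -622*(366 - 23/3) = -622*1075/3 = -668650/3 ≈ -2.2288e+5)
(o + 357)*(((233 - 1*(-340)) + 645)/(d - 287)) = (-668650/3 + 357)*(((233 - 1*(-340)) + 645)/(207 - 287)) = -667579*((233 + 340) + 645)/(3*(-80)) = -667579*(573 + 645)*(-1)/(3*80) = -271037074*(-1)/80 = -667579/3*(-609/40) = 135518537/40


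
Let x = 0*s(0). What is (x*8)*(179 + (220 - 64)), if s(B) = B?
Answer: 0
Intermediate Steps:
x = 0 (x = 0*0 = 0)
(x*8)*(179 + (220 - 64)) = (0*8)*(179 + (220 - 64)) = 0*(179 + 156) = 0*335 = 0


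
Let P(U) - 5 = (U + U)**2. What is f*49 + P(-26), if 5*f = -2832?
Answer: -125223/5 ≈ -25045.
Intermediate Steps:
f = -2832/5 (f = (1/5)*(-2832) = -2832/5 ≈ -566.40)
P(U) = 5 + 4*U**2 (P(U) = 5 + (U + U)**2 = 5 + (2*U)**2 = 5 + 4*U**2)
f*49 + P(-26) = -2832/5*49 + (5 + 4*(-26)**2) = -138768/5 + (5 + 4*676) = -138768/5 + (5 + 2704) = -138768/5 + 2709 = -125223/5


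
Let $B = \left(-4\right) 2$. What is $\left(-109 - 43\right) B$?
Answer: $1216$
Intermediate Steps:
$B = -8$
$\left(-109 - 43\right) B = \left(-109 - 43\right) \left(-8\right) = \left(-152\right) \left(-8\right) = 1216$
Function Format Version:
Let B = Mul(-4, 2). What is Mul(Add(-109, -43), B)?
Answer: 1216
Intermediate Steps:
B = -8
Mul(Add(-109, -43), B) = Mul(Add(-109, -43), -8) = Mul(-152, -8) = 1216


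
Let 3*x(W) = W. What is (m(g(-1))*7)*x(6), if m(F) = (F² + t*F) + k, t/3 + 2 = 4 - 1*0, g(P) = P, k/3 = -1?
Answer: -112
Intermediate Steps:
k = -3 (k = 3*(-1) = -3)
x(W) = W/3
t = 6 (t = -6 + 3*(4 - 1*0) = -6 + 3*(4 + 0) = -6 + 3*4 = -6 + 12 = 6)
m(F) = -3 + F² + 6*F (m(F) = (F² + 6*F) - 3 = -3 + F² + 6*F)
(m(g(-1))*7)*x(6) = ((-3 + (-1)² + 6*(-1))*7)*((⅓)*6) = ((-3 + 1 - 6)*7)*2 = -8*7*2 = -56*2 = -112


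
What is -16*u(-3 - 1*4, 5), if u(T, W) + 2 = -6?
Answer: 128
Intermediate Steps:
u(T, W) = -8 (u(T, W) = -2 - 6 = -8)
-16*u(-3 - 1*4, 5) = -16*(-8) = 128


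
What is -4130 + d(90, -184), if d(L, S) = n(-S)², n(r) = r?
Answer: 29726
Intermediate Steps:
d(L, S) = S² (d(L, S) = (-S)² = S²)
-4130 + d(90, -184) = -4130 + (-184)² = -4130 + 33856 = 29726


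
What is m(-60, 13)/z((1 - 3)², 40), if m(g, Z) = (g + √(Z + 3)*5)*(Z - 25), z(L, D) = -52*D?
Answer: -3/13 ≈ -0.23077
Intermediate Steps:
m(g, Z) = (-25 + Z)*(g + 5*√(3 + Z)) (m(g, Z) = (g + √(3 + Z)*5)*(-25 + Z) = (g + 5*√(3 + Z))*(-25 + Z) = (-25 + Z)*(g + 5*√(3 + Z)))
m(-60, 13)/z((1 - 3)², 40) = (-125*√(3 + 13) - 25*(-60) + 13*(-60) + 5*13*√(3 + 13))/((-52*40)) = (-125*√16 + 1500 - 780 + 5*13*√16)/(-2080) = (-125*4 + 1500 - 780 + 5*13*4)*(-1/2080) = (-500 + 1500 - 780 + 260)*(-1/2080) = 480*(-1/2080) = -3/13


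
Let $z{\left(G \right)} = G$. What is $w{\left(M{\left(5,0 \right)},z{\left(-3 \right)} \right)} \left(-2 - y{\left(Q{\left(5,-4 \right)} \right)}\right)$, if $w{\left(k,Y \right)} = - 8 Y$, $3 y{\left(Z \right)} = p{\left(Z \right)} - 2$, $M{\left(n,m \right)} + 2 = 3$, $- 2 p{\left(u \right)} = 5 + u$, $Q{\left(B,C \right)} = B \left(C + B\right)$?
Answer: $8$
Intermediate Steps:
$Q{\left(B,C \right)} = B \left(B + C\right)$
$p{\left(u \right)} = - \frac{5}{2} - \frac{u}{2}$ ($p{\left(u \right)} = - \frac{5 + u}{2} = - \frac{5}{2} - \frac{u}{2}$)
$M{\left(n,m \right)} = 1$ ($M{\left(n,m \right)} = -2 + 3 = 1$)
$y{\left(Z \right)} = - \frac{3}{2} - \frac{Z}{6}$ ($y{\left(Z \right)} = \frac{\left(- \frac{5}{2} - \frac{Z}{2}\right) - 2}{3} = \frac{- \frac{9}{2} - \frac{Z}{2}}{3} = - \frac{3}{2} - \frac{Z}{6}$)
$w{\left(M{\left(5,0 \right)},z{\left(-3 \right)} \right)} \left(-2 - y{\left(Q{\left(5,-4 \right)} \right)}\right) = \left(-8\right) \left(-3\right) \left(-2 - \left(- \frac{3}{2} - \frac{5 \left(5 - 4\right)}{6}\right)\right) = 24 \left(-2 - \left(- \frac{3}{2} - \frac{5 \cdot 1}{6}\right)\right) = 24 \left(-2 - \left(- \frac{3}{2} - \frac{5}{6}\right)\right) = 24 \left(-2 - - \frac{7}{3}\right) = 24 \left(-2 + \frac{7}{3}\right) = 24 \cdot \frac{1}{3} = 8$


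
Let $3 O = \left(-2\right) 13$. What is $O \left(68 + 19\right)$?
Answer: $-754$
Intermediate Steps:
$O = - \frac{26}{3}$ ($O = \frac{\left(-2\right) 13}{3} = \frac{1}{3} \left(-26\right) = - \frac{26}{3} \approx -8.6667$)
$O \left(68 + 19\right) = - \frac{26 \left(68 + 19\right)}{3} = \left(- \frac{26}{3}\right) 87 = -754$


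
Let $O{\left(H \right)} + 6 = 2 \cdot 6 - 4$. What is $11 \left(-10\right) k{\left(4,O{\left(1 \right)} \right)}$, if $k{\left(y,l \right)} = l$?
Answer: $-220$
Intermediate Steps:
$O{\left(H \right)} = 2$ ($O{\left(H \right)} = -6 + \left(2 \cdot 6 - 4\right) = -6 + \left(12 - 4\right) = -6 + 8 = 2$)
$11 \left(-10\right) k{\left(4,O{\left(1 \right)} \right)} = 11 \left(-10\right) 2 = \left(-110\right) 2 = -220$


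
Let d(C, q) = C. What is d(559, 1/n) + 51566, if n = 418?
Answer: 52125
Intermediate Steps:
d(559, 1/n) + 51566 = 559 + 51566 = 52125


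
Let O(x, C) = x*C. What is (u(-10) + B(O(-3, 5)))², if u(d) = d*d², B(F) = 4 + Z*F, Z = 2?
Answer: 1052676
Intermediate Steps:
O(x, C) = C*x
B(F) = 4 + 2*F
u(d) = d³
(u(-10) + B(O(-3, 5)))² = ((-10)³ + (4 + 2*(5*(-3))))² = (-1000 + (4 + 2*(-15)))² = (-1000 + (4 - 30))² = (-1000 - 26)² = (-1026)² = 1052676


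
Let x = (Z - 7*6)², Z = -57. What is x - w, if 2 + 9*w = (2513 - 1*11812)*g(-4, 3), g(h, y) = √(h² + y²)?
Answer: 44902/3 ≈ 14967.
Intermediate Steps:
x = 9801 (x = (-57 - 7*6)² = (-57 - 42)² = (-99)² = 9801)
w = -15499/3 (w = -2/9 + ((2513 - 1*11812)*√((-4)² + 3²))/9 = -2/9 + ((2513 - 11812)*√(16 + 9))/9 = -2/9 + (-9299*√25)/9 = -2/9 + (-9299*5)/9 = -2/9 + (⅑)*(-46495) = -2/9 - 46495/9 = -15499/3 ≈ -5166.3)
x - w = 9801 - 1*(-15499/3) = 9801 + 15499/3 = 44902/3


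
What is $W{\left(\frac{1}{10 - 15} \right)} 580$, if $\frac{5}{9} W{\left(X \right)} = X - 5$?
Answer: $- \frac{27144}{5} \approx -5428.8$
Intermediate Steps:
$W{\left(X \right)} = -9 + \frac{9 X}{5}$ ($W{\left(X \right)} = \frac{9 \left(X - 5\right)}{5} = \frac{9 \left(-5 + X\right)}{5} = -9 + \frac{9 X}{5}$)
$W{\left(\frac{1}{10 - 15} \right)} 580 = \left(-9 + \frac{9}{5 \left(10 - 15\right)}\right) 580 = \left(-9 + \frac{9}{5 \left(-5\right)}\right) 580 = \left(-9 + \frac{9}{5} \left(- \frac{1}{5}\right)\right) 580 = \left(-9 - \frac{9}{25}\right) 580 = \left(- \frac{234}{25}\right) 580 = - \frac{27144}{5}$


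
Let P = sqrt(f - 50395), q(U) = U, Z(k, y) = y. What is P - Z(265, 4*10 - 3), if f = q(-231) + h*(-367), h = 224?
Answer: -37 + 13*I*sqrt(786) ≈ -37.0 + 364.46*I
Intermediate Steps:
f = -82439 (f = -231 + 224*(-367) = -231 - 82208 = -82439)
P = 13*I*sqrt(786) (P = sqrt(-82439 - 50395) = sqrt(-132834) = 13*I*sqrt(786) ≈ 364.46*I)
P - Z(265, 4*10 - 3) = 13*I*sqrt(786) - (4*10 - 3) = 13*I*sqrt(786) - (40 - 3) = 13*I*sqrt(786) - 1*37 = 13*I*sqrt(786) - 37 = -37 + 13*I*sqrt(786)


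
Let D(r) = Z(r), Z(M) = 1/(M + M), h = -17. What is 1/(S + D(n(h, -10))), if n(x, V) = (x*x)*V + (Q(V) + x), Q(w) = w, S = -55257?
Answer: -5834/322369339 ≈ -1.8097e-5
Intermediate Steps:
n(x, V) = V + x + V*x**2 (n(x, V) = (x*x)*V + (V + x) = x**2*V + (V + x) = V*x**2 + (V + x) = V + x + V*x**2)
Z(M) = 1/(2*M)
D(r) = 1/(2*r)
1/(S + D(n(h, -10))) = 1/(-55257 + 1/(2*(-10 - 17 - 10*(-17)**2))) = 1/(-55257 + 1/(2*(-10 - 17 - 10*289))) = 1/(-55257 + 1/(2*(-10 - 17 - 2890))) = 1/(-55257 + (1/2)/(-2917)) = 1/(-55257 + (1/2)*(-1/2917)) = 1/(-55257 - 1/5834) = 1/(-322369339/5834) = -5834/322369339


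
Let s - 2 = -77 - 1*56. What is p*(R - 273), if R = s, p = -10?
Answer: 4040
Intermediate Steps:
s = -131 (s = 2 + (-77 - 1*56) = 2 + (-77 - 56) = 2 - 133 = -131)
R = -131
p*(R - 273) = -10*(-131 - 273) = -10*(-404) = 4040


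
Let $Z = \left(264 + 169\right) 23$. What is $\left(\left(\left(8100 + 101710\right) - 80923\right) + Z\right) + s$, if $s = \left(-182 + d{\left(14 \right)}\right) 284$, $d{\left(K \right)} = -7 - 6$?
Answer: $-16534$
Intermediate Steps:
$d{\left(K \right)} = -13$
$s = -55380$ ($s = \left(-182 - 13\right) 284 = \left(-195\right) 284 = -55380$)
$Z = 9959$ ($Z = 433 \cdot 23 = 9959$)
$\left(\left(\left(8100 + 101710\right) - 80923\right) + Z\right) + s = \left(\left(\left(8100 + 101710\right) - 80923\right) + 9959\right) - 55380 = \left(\left(109810 - 80923\right) + 9959\right) - 55380 = \left(28887 + 9959\right) - 55380 = 38846 - 55380 = -16534$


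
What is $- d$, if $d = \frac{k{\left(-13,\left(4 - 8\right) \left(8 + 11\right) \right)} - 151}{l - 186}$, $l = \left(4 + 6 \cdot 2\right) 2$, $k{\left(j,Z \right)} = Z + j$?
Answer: $- \frac{120}{77} \approx -1.5584$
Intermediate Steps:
$l = 32$ ($l = \left(4 + 12\right) 2 = 16 \cdot 2 = 32$)
$d = \frac{120}{77}$ ($d = \frac{\left(\left(4 - 8\right) \left(8 + 11\right) - 13\right) - 151}{32 - 186} = \frac{\left(\left(-4\right) 19 - 13\right) - 151}{-154} = \left(\left(-76 - 13\right) - 151\right) \left(- \frac{1}{154}\right) = \left(-89 - 151\right) \left(- \frac{1}{154}\right) = \left(-240\right) \left(- \frac{1}{154}\right) = \frac{120}{77} \approx 1.5584$)
$- d = \left(-1\right) \frac{120}{77} = - \frac{120}{77}$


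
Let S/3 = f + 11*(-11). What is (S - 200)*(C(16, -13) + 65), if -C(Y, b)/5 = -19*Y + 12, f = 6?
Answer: -831125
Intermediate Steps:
S = -345 (S = 3*(6 + 11*(-11)) = 3*(6 - 121) = 3*(-115) = -345)
C(Y, b) = -60 + 95*Y (C(Y, b) = -5*(-19*Y + 12) = -5*(12 - 19*Y) = -60 + 95*Y)
(S - 200)*(C(16, -13) + 65) = (-345 - 200)*((-60 + 95*16) + 65) = -545*((-60 + 1520) + 65) = -545*(1460 + 65) = -545*1525 = -831125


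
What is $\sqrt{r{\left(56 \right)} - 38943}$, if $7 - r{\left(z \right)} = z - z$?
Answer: $2 i \sqrt{9734} \approx 197.32 i$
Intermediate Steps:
$r{\left(z \right)} = 7$ ($r{\left(z \right)} = 7 - \left(z - z\right) = 7 - 0 = 7 + 0 = 7$)
$\sqrt{r{\left(56 \right)} - 38943} = \sqrt{7 - 38943} = \sqrt{-38936} = 2 i \sqrt{9734}$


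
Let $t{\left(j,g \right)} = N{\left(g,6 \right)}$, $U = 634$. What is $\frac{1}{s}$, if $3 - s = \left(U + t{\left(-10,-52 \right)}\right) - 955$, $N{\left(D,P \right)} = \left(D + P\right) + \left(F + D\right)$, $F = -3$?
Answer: $\frac{1}{425} \approx 0.0023529$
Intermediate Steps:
$N{\left(D,P \right)} = -3 + P + 2 D$ ($N{\left(D,P \right)} = \left(D + P\right) + \left(-3 + D\right) = -3 + P + 2 D$)
$t{\left(j,g \right)} = 3 + 2 g$ ($t{\left(j,g \right)} = -3 + 6 + 2 g = 3 + 2 g$)
$s = 425$ ($s = 3 - \left(\left(634 + \left(3 + 2 \left(-52\right)\right)\right) - 955\right) = 3 - \left(\left(634 + \left(3 - 104\right)\right) - 955\right) = 3 - \left(\left(634 - 101\right) - 955\right) = 3 - \left(533 - 955\right) = 3 - -422 = 3 + 422 = 425$)
$\frac{1}{s} = \frac{1}{425}$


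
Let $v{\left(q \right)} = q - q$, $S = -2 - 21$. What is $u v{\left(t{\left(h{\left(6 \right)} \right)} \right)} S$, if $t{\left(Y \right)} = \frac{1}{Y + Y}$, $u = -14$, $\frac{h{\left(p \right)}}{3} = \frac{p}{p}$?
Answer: $0$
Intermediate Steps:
$h{\left(p \right)} = 3$ ($h{\left(p \right)} = 3 \frac{p}{p} = 3 \cdot 1 = 3$)
$t{\left(Y \right)} = \frac{1}{2 Y}$
$S = -23$
$v{\left(q \right)} = 0$
$u v{\left(t{\left(h{\left(6 \right)} \right)} \right)} S = \left(-14\right) 0 \left(-23\right) = 0 \left(-23\right) = 0$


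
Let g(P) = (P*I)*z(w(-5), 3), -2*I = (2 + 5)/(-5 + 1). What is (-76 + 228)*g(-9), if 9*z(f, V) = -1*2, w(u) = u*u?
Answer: 266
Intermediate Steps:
w(u) = u²
I = 7/8 (I = -(2 + 5)/(2*(-5 + 1)) = -7/(2*(-4)) = -7*(-1)/(2*4) = -½*(-7/4) = 7/8 ≈ 0.87500)
z(f, V) = -2/9 (z(f, V) = (-1*2)/9 = (⅑)*(-2) = -2/9)
g(P) = -7*P/36 (g(P) = (P*(7/8))*(-2/9) = (7*P/8)*(-2/9) = -7*P/36)
(-76 + 228)*g(-9) = (-76 + 228)*(-7/36*(-9)) = 152*(7/4) = 266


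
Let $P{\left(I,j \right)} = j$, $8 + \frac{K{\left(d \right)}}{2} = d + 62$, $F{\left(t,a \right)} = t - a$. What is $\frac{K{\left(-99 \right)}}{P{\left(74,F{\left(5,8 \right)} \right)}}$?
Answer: $30$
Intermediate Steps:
$K{\left(d \right)} = 108 + 2 d$ ($K{\left(d \right)} = -16 + 2 \left(d + 62\right) = -16 + 2 \left(62 + d\right) = -16 + \left(124 + 2 d\right) = 108 + 2 d$)
$\frac{K{\left(-99 \right)}}{P{\left(74,F{\left(5,8 \right)} \right)}} = \frac{108 + 2 \left(-99\right)}{5 - 8} = \frac{108 - 198}{5 - 8} = - \frac{90}{-3} = \left(-90\right) \left(- \frac{1}{3}\right) = 30$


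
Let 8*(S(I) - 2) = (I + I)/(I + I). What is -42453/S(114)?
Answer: -339624/17 ≈ -19978.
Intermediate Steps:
S(I) = 17/8 (S(I) = 2 + ((I + I)/(I + I))/8 = 2 + ((2*I)/((2*I)))/8 = 2 + ((2*I)*(1/(2*I)))/8 = 2 + (⅛)*1 = 2 + ⅛ = 17/8)
-42453/S(114) = -42453/17/8 = -42453*8/17 = -339624/17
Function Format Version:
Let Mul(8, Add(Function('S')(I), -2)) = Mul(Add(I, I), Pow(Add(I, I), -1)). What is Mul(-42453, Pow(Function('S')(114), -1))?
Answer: Rational(-339624, 17) ≈ -19978.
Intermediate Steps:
Function('S')(I) = Rational(17, 8) (Function('S')(I) = Add(2, Mul(Rational(1, 8), Mul(Add(I, I), Pow(Add(I, I), -1)))) = Add(2, Mul(Rational(1, 8), Mul(Mul(2, I), Pow(Mul(2, I), -1)))) = Add(2, Mul(Rational(1, 8), Mul(Mul(2, I), Mul(Rational(1, 2), Pow(I, -1))))) = Add(2, Mul(Rational(1, 8), 1)) = Add(2, Rational(1, 8)) = Rational(17, 8))
Mul(-42453, Pow(Function('S')(114), -1)) = Mul(-42453, Pow(Rational(17, 8), -1)) = Mul(-42453, Rational(8, 17)) = Rational(-339624, 17)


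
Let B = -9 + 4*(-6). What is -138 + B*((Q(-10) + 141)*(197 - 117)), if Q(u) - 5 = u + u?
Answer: -332778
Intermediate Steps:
Q(u) = 5 + 2*u (Q(u) = 5 + (u + u) = 5 + 2*u)
B = -33 (B = -9 - 24 = -33)
-138 + B*((Q(-10) + 141)*(197 - 117)) = -138 - 33*((5 + 2*(-10)) + 141)*(197 - 117) = -138 - 33*((5 - 20) + 141)*80 = -138 - 33*(-15 + 141)*80 = -138 - 4158*80 = -138 - 33*10080 = -138 - 332640 = -332778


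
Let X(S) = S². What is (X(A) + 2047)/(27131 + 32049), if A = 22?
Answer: 2531/59180 ≈ 0.042768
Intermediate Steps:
(X(A) + 2047)/(27131 + 32049) = (22² + 2047)/(27131 + 32049) = (484 + 2047)/59180 = 2531*(1/59180) = 2531/59180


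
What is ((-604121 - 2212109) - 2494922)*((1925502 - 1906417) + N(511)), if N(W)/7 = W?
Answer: -120361326624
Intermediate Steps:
N(W) = 7*W
((-604121 - 2212109) - 2494922)*((1925502 - 1906417) + N(511)) = ((-604121 - 2212109) - 2494922)*((1925502 - 1906417) + 7*511) = (-2816230 - 2494922)*(19085 + 3577) = -5311152*22662 = -120361326624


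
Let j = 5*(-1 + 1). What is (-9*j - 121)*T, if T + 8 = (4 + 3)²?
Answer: -4961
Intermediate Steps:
j = 0 (j = 5*0 = 0)
T = 41 (T = -8 + (4 + 3)² = -8 + 7² = -8 + 49 = 41)
(-9*j - 121)*T = (-9*0 - 121)*41 = (0 - 121)*41 = -121*41 = -4961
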